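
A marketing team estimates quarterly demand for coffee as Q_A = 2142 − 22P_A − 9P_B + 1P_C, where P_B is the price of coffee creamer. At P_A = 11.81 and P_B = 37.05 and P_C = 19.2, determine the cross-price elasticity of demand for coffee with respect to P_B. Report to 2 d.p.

-0.21

At P_A = 11.81 and P_B = 37.05 and P_C = 19.2: Q_A = 1567.93.
∂Q_A/∂P_B = -9.
ε = (∂Q_A/∂P_B)(P_B/Q_A) = -9 × (37.05/1567.93) ≈ -0.21.
Since ε < 0, coffee and coffee creamer are complements.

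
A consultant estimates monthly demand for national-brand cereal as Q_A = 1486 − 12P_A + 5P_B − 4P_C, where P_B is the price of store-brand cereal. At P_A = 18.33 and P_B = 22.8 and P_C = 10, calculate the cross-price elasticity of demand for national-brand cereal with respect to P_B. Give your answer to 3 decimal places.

0.085

At P_A = 18.33 and P_B = 22.8 and P_C = 10: Q_A = 1340.04.
∂Q_A/∂P_B = 5.
ε = (∂Q_A/∂P_B)(P_B/Q_A) = 5 × (22.8/1340.04) ≈ 0.085.
Since ε > 0, national-brand cereal and store-brand cereal are substitutes.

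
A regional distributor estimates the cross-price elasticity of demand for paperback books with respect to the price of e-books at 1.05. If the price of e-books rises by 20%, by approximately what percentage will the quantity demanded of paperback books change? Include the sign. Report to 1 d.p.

%ΔQ ≈ ε × %ΔP of e-books = 1.05 × (20%) = 21.0%.
Demand for paperback books rises by about 21.0%.

21.0%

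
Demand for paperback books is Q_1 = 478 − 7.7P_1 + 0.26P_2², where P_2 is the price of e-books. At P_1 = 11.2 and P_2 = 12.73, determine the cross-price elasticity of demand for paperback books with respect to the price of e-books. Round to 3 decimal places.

0.194

At P_1 = 11.2 and P_2 = 12.73: Q_1 = 433.894.
∂Q_1/∂P_2 = 0.52P_2 = 0.52(12.73) = 6.6196.
ε = (∂Q_1/∂P_2)(P_2/Q_1) = 6.6196 × (12.73/433.894) ≈ 0.194.
ε > 0: substitutes.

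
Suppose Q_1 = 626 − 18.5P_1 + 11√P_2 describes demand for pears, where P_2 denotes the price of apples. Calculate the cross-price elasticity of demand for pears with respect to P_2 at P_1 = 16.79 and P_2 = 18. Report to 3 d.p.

0.064

At P_1 = 16.79 and P_2 = 18: Q_1 = 362.054.
∂Q_1/∂P_2 = 11/(2√P_2) = 11/(2√18) = 1.2964.
ε = (∂Q_1/∂P_2)(P_2/Q_1) = 1.2964 × (18/362.054) ≈ 0.064.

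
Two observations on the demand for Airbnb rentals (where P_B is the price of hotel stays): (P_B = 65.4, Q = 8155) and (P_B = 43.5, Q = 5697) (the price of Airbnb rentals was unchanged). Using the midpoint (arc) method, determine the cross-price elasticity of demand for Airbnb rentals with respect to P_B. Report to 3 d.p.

ΔQ_A = 5697 − 8155 = -2458; ΔP_B = 43.5 − 65.4 = -21.9.
Midpoints: Q̄_A = 6926.0, P̄_B = 54.45.
ε = (ΔQ_A/Q̄_A)/(ΔP_B/P̄_B) = (-2458/6926.0)/(-21.9/54.45) ≈ 0.882.
ε > 0: Airbnb rentals and hotel stays are substitutes.

0.882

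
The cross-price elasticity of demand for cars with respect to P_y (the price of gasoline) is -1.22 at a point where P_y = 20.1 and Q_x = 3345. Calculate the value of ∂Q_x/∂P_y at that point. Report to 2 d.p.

ε = (∂Q_x/∂P_y)·(P_y/Q_x) ⇒ ∂Q_x/∂P_y = ε·Q_x/P_y = -1.22 × 3345/20.1 ≈ -203.03.

-203.03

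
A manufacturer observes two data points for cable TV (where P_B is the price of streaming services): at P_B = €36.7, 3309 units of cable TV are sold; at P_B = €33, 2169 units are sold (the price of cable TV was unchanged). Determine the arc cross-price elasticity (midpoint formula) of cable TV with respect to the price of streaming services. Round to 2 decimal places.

ΔQ_A = 2169 − 3309 = -1140; ΔP_B = 33 − 36.7 = -3.7.
Midpoints: Q̄_A = 2739.0, P̄_B = 34.85.
ε = (ΔQ_A/Q̄_A)/(ΔP_B/P̄_B) = (-1140/2739.0)/(-3.7/34.85) ≈ 3.92.

3.92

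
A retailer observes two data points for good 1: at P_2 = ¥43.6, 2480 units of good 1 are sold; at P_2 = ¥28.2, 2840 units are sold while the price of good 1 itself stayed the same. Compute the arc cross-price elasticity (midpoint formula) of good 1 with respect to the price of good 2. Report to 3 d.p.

ΔQ_1 = 2840 − 2480 = 360; ΔP_2 = 28.2 − 43.6 = -15.4.
Midpoints: Q̄_1 = 2660.0, P̄_2 = 35.90.
ε = (ΔQ_1/Q̄_1)/(ΔP_2/P̄_2) = (360/2660.0)/(-15.4/35.90) ≈ -0.315.

-0.315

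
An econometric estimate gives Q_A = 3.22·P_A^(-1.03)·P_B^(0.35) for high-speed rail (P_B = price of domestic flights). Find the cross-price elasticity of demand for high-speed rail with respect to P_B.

0.35

In a log-linear (constant-elasticity) demand function, the coefficient on the exponent of P_B is the cross-price elasticity.
ε = 0.35. Positive, so high-speed rail and domestic flights are substitutes.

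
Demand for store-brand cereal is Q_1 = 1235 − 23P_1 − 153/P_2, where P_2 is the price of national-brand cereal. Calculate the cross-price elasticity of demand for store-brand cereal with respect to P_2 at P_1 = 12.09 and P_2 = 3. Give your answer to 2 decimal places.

0.06

At P_1 = 12.09 and P_2 = 3: Q_1 = 905.93.
∂Q_1/∂P_2 = 153/P_2² = 17.0000.
ε = (∂Q_1/∂P_2)(P_2/Q_1) = 17.0000 × (3/905.93) ≈ 0.06.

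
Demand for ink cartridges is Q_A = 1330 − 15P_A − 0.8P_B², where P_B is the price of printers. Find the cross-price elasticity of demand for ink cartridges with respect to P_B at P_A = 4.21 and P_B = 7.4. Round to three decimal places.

At P_A = 4.21 and P_B = 7.4: Q_A = 1223.042.
∂Q_A/∂P_B = -1.6P_B = -1.6(7.4) = -11.8400.
ε = (∂Q_A/∂P_B)(P_B/Q_A) = -11.8400 × (7.4/1223.042) ≈ -0.072.
ε < 0: complements.

-0.072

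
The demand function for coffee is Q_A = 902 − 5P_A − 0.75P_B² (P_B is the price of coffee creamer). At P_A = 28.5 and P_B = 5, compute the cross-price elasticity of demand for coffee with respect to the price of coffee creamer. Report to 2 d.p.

-0.05

At P_A = 28.5 and P_B = 5: Q_A = 740.75.
∂Q_A/∂P_B = -1.5P_B = -1.5(5) = -7.5000.
ε = (∂Q_A/∂P_B)(P_B/Q_A) = -7.5000 × (5/740.75) ≈ -0.05.
ε < 0: complements.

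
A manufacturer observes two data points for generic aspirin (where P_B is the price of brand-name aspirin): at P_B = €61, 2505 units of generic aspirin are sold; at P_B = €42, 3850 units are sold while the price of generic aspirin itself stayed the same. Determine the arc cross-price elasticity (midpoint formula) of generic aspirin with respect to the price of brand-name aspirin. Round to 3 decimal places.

-1.147

ΔQ_A = 3850 − 2505 = 1345; ΔP_B = 42 − 61 = -19.
Midpoints: Q̄_A = 3177.5, P̄_B = 51.50.
ε = (ΔQ_A/Q̄_A)/(ΔP_B/P̄_B) = (1345/3177.5)/(-19/51.50) ≈ -1.147.
ε < 0: generic aspirin and brand-name aspirin are complements.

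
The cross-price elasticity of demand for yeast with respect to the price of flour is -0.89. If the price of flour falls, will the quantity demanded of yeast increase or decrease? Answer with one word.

increase

ε < 0 and the price of flour falls, so the quantity of yeast moves in the opposite direction: it increases.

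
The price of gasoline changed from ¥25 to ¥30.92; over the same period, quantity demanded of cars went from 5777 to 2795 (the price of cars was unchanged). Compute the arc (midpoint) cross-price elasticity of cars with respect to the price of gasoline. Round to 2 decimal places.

ΔQ_A = 2795 − 5777 = -2982; ΔP_B = 30.92 − 25 = 5.92.
Midpoints: Q̄_A = 4286.0, P̄_B = 27.96.
ε = (ΔQ_A/Q̄_A)/(ΔP_B/P̄_B) = (-2982/4286.0)/(5.92/27.96) ≈ -3.29.

-3.29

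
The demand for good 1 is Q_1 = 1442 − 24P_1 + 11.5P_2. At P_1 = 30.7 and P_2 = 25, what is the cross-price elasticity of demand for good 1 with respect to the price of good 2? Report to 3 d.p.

At P_1 = 30.7 and P_2 = 25: Q_1 = 992.7.
∂Q_1/∂P_2 = 11.5.
ε = (∂Q_1/∂P_2)(P_2/Q_1) = 11.5 × (25/992.7) ≈ 0.290.

0.290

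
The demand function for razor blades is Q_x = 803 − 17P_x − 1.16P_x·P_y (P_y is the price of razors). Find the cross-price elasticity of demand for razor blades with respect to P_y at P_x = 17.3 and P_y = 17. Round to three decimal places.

At P_x = 17.3 and P_y = 17: Q_x = 167.744.
∂Q_x/∂P_y = -1.16P_x = -1.16(17.3) = -20.0680.
ε = (∂Q_x/∂P_y)(P_y/Q_x) = -20.0680 × (17/167.744) ≈ -2.034.
ε < 0: complements.

-2.034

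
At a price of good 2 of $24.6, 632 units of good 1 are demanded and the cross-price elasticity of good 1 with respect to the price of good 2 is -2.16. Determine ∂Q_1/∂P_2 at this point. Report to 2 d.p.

ε = (∂Q_1/∂P_2)·(P_2/Q_1) ⇒ ∂Q_1/∂P_2 = ε·Q_1/P_2 = -2.16 × 632/24.6 ≈ -55.49.

-55.49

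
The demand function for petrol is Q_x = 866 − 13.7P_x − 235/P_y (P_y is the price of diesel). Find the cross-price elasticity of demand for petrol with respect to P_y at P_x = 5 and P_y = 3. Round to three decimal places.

0.109

At P_x = 5 and P_y = 3: Q_x = 719.167.
∂Q_x/∂P_y = 235/P_y² = 26.1111.
ε = (∂Q_x/∂P_y)(P_y/Q_x) = 26.1111 × (3/719.167) ≈ 0.109.
ε > 0: substitutes.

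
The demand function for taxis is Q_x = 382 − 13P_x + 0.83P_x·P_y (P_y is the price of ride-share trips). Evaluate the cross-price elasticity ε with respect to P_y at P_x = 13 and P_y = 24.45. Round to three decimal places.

0.553

At P_x = 13 and P_y = 24.45: Q_x = 476.815.
∂Q_x/∂P_y = 0.83P_x = 0.83(13) = 10.7900.
ε = (∂Q_x/∂P_y)(P_y/Q_x) = 10.7900 × (24.45/476.815) ≈ 0.553.
ε > 0: substitutes.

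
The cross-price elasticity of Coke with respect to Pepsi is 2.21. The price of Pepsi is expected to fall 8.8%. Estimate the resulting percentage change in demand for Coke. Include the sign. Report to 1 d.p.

%ΔQ ≈ ε × %ΔP of Pepsi = 2.21 × (-8.8%) = -19.4%.

-19.4%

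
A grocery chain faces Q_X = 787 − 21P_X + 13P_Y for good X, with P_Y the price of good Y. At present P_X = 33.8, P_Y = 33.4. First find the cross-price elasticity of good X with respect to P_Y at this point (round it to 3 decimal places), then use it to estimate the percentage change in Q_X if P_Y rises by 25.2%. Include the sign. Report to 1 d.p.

21.4%

At P_X = 33.8, P_Y = 33.4: Q_X = 511.4.
∂Q_X/∂P_Y = 13.
ε = (∂Q_X/∂P_Y)(P_Y/Q_X) = 13.0000 × 33.4/511.4 ≈ 0.849.
%ΔQ_X ≈ ε × %ΔP_Y = 0.849 × (25.2%) = 21.4%.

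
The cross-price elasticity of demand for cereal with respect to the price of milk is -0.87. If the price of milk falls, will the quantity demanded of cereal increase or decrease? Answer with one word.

ε < 0 and the price of milk falls, so the quantity of cereal moves in the opposite direction: it increases.

increase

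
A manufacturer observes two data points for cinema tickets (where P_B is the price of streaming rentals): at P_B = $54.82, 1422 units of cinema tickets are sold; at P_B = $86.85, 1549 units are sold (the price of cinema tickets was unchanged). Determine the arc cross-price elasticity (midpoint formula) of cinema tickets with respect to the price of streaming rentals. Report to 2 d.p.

ΔQ_A = 1549 − 1422 = 127; ΔP_B = 86.85 − 54.82 = 32.03.
Midpoints: Q̄_A = 1485.5, P̄_B = 70.83.
ε = (ΔQ_A/Q̄_A)/(ΔP_B/P̄_B) = (127/1485.5)/(32.03/70.83) ≈ 0.19.
ε > 0: cinema tickets and streaming rentals are substitutes.

0.19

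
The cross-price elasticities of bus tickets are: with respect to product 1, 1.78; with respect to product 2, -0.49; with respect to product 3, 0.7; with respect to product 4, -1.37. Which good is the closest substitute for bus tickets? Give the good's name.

product 1

Substitutes have ε > 0. Among the positive values, 1.78 (product 1) is largest.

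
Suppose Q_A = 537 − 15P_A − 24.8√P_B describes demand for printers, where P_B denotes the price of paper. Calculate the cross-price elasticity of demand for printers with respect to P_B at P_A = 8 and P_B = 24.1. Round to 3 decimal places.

At P_A = 8 and P_B = 24.1: Q_A = 295.252.
∂Q_A/∂P_B = -24.8/(2√P_B) = -24.8/(2√24.1) = -2.5259.
ε = (∂Q_A/∂P_B)(P_B/Q_A) = -2.5259 × (24.1/295.252) ≈ -0.206.
ε < 0: complements.

-0.206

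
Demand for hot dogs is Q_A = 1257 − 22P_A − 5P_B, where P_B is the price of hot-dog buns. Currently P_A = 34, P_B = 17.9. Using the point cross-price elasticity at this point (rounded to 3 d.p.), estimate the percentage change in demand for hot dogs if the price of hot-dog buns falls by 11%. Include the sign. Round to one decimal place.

At P_A = 34, P_B = 17.9: Q_A = 419.5.
∂Q_A/∂P_B = -5.
ε = (∂Q_A/∂P_B)(P_B/Q_A) = -5.0000 × 17.9/419.5 ≈ -0.213.
%ΔQ_A ≈ ε × %ΔP_B = -0.213 × (-11%) = 2.3%.

2.3%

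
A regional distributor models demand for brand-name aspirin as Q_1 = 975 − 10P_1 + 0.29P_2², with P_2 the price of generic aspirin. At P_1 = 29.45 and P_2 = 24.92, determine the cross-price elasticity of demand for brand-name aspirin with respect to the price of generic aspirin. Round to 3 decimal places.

0.419

At P_1 = 29.45 and P_2 = 24.92: Q_1 = 860.592.
∂Q_1/∂P_2 = 0.58P_2 = 0.58(24.92) = 14.4536.
ε = (∂Q_1/∂P_2)(P_2/Q_1) = 14.4536 × (24.92/860.592) ≈ 0.419.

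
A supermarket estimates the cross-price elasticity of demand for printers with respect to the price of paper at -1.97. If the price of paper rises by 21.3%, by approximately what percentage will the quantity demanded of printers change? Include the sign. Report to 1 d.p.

-42.0%

%ΔQ ≈ ε × %ΔP of paper = -1.97 × (21.3%) = -42.0%.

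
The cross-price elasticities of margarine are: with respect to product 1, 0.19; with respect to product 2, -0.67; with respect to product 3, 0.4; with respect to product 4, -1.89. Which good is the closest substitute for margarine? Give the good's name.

product 3

Substitutes have ε > 0. Among the positive values, 0.4 (product 3) is largest.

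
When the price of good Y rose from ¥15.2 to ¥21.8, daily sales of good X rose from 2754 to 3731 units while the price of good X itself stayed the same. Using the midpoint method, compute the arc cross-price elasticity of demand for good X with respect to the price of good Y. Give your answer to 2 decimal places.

0.84

ΔQ_X = 3731 − 2754 = 977; ΔP_Y = 21.8 − 15.2 = 6.6.
Midpoints: Q̄_X = 3242.5, P̄_Y = 18.50.
ε = (ΔQ_X/Q̄_X)/(ΔP_Y/P̄_Y) = (977/3242.5)/(6.6/18.50) ≈ 0.84.
ε > 0: good X and good Y are substitutes.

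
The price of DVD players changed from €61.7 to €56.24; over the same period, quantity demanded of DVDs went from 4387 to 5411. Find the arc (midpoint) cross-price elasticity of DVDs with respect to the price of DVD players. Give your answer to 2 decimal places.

-2.26

ΔQ_A = 5411 − 4387 = 1024; ΔP_B = 56.24 − 61.7 = -5.46.
Midpoints: Q̄_A = 4899.0, P̄_B = 58.97.
ε = (ΔQ_A/Q̄_A)/(ΔP_B/P̄_B) = (1024/4899.0)/(-5.46/58.97) ≈ -2.26.
ε < 0: DVDs and DVD players are complements.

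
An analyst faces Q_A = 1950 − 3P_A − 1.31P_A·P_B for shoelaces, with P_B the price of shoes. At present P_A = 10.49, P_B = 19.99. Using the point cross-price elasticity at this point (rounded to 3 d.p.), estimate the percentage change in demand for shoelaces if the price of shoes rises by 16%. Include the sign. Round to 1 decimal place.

-2.7%

At P_A = 10.49, P_B = 19.99: Q_A = 1643.829.
∂Q_A/∂P_B = -1.31P_A = -13.7419.
ε = (∂Q_A/∂P_B)(P_B/Q_A) = -13.7419 × 19.99/1643.829 ≈ -0.167.
%ΔQ_A ≈ ε × %ΔP_B = -0.167 × (16%) = -2.7%.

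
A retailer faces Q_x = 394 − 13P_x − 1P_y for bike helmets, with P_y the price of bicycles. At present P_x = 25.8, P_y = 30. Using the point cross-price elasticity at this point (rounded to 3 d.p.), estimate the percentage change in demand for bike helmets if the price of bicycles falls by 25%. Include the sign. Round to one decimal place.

At P_x = 25.8, P_y = 30: Q_x = 28.6.
∂Q_x/∂P_y = -1.
ε = (∂Q_x/∂P_y)(P_y/Q_x) = -1.0000 × 30/28.6 ≈ -1.049.
%ΔQ_x ≈ ε × %ΔP_y = -1.049 × (-25%) = 26.2%.

26.2%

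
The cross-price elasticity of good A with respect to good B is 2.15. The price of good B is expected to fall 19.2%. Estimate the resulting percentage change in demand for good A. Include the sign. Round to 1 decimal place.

-41.3%

%ΔQ ≈ ε × %ΔP of good B = 2.15 × (-19.2%) = -41.3%.
Demand for good A falls by about 41.3%.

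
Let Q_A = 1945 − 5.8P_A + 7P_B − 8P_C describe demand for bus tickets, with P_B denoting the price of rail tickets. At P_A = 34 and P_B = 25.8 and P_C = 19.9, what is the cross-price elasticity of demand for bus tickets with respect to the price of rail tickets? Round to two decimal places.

At P_A = 34 and P_B = 25.8 and P_C = 19.9: Q_A = 1769.2.
∂Q_A/∂P_B = 7.
ε = (∂Q_A/∂P_B)(P_B/Q_A) = 7 × (25.8/1769.2) ≈ 0.10.
Since ε > 0, bus tickets and rail tickets are substitutes.

0.10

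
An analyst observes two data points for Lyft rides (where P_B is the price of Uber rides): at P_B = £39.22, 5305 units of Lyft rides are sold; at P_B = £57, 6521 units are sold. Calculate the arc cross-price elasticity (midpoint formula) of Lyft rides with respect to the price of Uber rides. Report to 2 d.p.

ΔQ_A = 6521 − 5305 = 1216; ΔP_B = 57 − 39.22 = 17.78.
Midpoints: Q̄_A = 5913.0, P̄_B = 48.11.
ε = (ΔQ_A/Q̄_A)/(ΔP_B/P̄_B) = (1216/5913.0)/(17.78/48.11) ≈ 0.56.
ε > 0: Lyft rides and Uber rides are substitutes.

0.56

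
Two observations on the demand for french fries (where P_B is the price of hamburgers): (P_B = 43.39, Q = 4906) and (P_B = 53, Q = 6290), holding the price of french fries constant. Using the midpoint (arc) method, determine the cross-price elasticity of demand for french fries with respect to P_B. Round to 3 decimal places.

1.240

ΔQ_A = 6290 − 4906 = 1384; ΔP_B = 53 − 43.39 = 9.61.
Midpoints: Q̄_A = 5598.0, P̄_B = 48.20.
ε = (ΔQ_A/Q̄_A)/(ΔP_B/P̄_B) = (1384/5598.0)/(9.61/48.20) ≈ 1.240.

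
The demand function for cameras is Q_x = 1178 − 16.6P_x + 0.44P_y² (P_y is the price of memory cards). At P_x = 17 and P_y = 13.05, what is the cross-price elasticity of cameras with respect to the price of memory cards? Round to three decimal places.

0.154

At P_x = 17 and P_y = 13.05: Q_x = 970.733.
∂Q_x/∂P_y = 0.88P_y = 0.88(13.05) = 11.4840.
ε = (∂Q_x/∂P_y)(P_y/Q_x) = 11.4840 × (13.05/970.733) ≈ 0.154.
ε > 0: substitutes.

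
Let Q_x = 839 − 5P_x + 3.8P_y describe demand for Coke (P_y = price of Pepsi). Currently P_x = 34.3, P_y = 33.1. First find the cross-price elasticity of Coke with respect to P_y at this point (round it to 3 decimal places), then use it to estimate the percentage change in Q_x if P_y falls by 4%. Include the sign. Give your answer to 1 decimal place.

At P_x = 34.3, P_y = 33.1: Q_x = 793.28.
∂Q_x/∂P_y = 3.8.
ε = (∂Q_x/∂P_y)(P_y/Q_x) = 3.8000 × 33.1/793.28 ≈ 0.159.
%ΔQ_x ≈ ε × %ΔP_y = 0.159 × (-4%) = -0.6%.

-0.6%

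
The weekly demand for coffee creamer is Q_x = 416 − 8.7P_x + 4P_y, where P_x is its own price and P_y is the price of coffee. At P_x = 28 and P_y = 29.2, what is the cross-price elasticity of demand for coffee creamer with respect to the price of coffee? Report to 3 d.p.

0.404

At P_x = 28 and P_y = 29.2: Q_x = 289.2.
∂Q_x/∂P_y = 4.
ε = (∂Q_x/∂P_y)(P_y/Q_x) = 4 × (29.2/289.2) ≈ 0.404.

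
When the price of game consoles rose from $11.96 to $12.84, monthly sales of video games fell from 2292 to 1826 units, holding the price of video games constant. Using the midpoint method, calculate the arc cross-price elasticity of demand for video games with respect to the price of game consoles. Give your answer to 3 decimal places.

ΔQ_A = 1826 − 2292 = -466; ΔP_B = 12.84 − 11.96 = 0.88.
Midpoints: Q̄_A = 2059.0, P̄_B = 12.40.
ε = (ΔQ_A/Q̄_A)/(ΔP_B/P̄_B) = (-466/2059.0)/(0.88/12.40) ≈ -3.189.

-3.189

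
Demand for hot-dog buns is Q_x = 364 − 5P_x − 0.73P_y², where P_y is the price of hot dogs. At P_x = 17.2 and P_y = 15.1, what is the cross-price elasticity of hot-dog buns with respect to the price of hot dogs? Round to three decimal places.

At P_x = 17.2 and P_y = 15.1: Q_x = 111.553.
∂Q_x/∂P_y = -1.46P_y = -1.46(15.1) = -22.0460.
ε = (∂Q_x/∂P_y)(P_y/Q_x) = -22.0460 × (15.1/111.553) ≈ -2.984.

-2.984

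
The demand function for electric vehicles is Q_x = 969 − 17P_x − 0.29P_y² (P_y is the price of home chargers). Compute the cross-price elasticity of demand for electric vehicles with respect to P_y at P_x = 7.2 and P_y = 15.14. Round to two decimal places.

At P_x = 7.2 and P_y = 15.14: Q_x = 780.126.
∂Q_x/∂P_y = -0.58P_y = -0.58(15.14) = -8.7812.
ε = (∂Q_x/∂P_y)(P_y/Q_x) = -8.7812 × (15.14/780.126) ≈ -0.17.
ε < 0: complements.

-0.17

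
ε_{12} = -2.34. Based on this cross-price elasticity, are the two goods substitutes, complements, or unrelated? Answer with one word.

ε = -2.34 < 0, so a higher price of good 2 lowers demand for good 1: complements.

complements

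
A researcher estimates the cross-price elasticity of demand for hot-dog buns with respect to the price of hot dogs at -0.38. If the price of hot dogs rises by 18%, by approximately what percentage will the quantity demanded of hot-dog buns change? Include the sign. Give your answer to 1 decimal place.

-6.8%

%ΔQ ≈ ε × %ΔP of hot dogs = -0.38 × (18%) = -6.8%.
Demand for hot-dog buns falls by about 6.8%.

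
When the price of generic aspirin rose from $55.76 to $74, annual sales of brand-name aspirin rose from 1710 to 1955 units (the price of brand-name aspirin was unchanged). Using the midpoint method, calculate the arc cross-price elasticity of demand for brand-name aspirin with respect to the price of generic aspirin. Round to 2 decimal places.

0.48

ΔQ_A = 1955 − 1710 = 245; ΔP_B = 74 − 55.76 = 18.24.
Midpoints: Q̄_A = 1832.5, P̄_B = 64.88.
ε = (ΔQ_A/Q̄_A)/(ΔP_B/P̄_B) = (245/1832.5)/(18.24/64.88) ≈ 0.48.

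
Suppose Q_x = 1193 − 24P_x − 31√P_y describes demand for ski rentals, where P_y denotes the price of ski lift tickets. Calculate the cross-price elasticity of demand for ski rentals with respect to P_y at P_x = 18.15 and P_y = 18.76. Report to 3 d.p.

At P_x = 18.15 and P_y = 18.76: Q_x = 623.130.
∂Q_x/∂P_y = -31/(2√P_y) = -31/(2√18.76) = -3.5786.
ε = (∂Q_x/∂P_y)(P_y/Q_x) = -3.5786 × (18.76/623.130) ≈ -0.108.

-0.108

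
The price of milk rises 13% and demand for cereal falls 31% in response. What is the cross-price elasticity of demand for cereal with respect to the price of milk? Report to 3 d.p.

-2.385

ε = (%ΔQ of cereal) / (%ΔP of milk) = (-31%) / (13%) ≈ -2.385.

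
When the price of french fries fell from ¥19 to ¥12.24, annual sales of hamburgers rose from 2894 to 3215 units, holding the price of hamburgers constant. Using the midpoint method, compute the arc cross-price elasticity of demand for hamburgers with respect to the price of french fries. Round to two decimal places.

-0.24

ΔQ_A = 3215 − 2894 = 321; ΔP_B = 12.24 − 19 = -6.76.
Midpoints: Q̄_A = 3054.5, P̄_B = 15.62.
ε = (ΔQ_A/Q̄_A)/(ΔP_B/P̄_B) = (321/3054.5)/(-6.76/15.62) ≈ -0.24.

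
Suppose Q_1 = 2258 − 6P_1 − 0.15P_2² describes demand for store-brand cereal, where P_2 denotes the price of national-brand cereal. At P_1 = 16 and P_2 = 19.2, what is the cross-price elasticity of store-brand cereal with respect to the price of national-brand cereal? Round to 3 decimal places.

-0.052

At P_1 = 16 and P_2 = 19.2: Q_1 = 2106.704.
∂Q_1/∂P_2 = -0.3P_2 = -0.3(19.2) = -5.7600.
ε = (∂Q_1/∂P_2)(P_2/Q_1) = -5.7600 × (19.2/2106.704) ≈ -0.052.
ε < 0: complements.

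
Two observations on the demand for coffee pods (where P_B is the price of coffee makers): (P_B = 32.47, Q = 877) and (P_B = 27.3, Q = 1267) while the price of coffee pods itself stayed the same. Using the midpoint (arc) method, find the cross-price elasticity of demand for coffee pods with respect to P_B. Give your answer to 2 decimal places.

-2.10

ΔQ_A = 1267 − 877 = 390; ΔP_B = 27.3 − 32.47 = -5.17.
Midpoints: Q̄_A = 1072.0, P̄_B = 29.88.
ε = (ΔQ_A/Q̄_A)/(ΔP_B/P̄_B) = (390/1072.0)/(-5.17/29.88) ≈ -2.10.
ε < 0: coffee pods and coffee makers are complements.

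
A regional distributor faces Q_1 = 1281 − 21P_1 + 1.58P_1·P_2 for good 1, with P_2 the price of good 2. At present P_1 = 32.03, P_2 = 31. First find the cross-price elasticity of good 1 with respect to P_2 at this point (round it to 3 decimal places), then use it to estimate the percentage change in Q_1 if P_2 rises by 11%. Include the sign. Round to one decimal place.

At P_1 = 32.03, P_2 = 31: Q_1 = 2177.199.
∂Q_1/∂P_2 = 1.58P_1 = 50.6074.
ε = (∂Q_1/∂P_2)(P_2/Q_1) = 50.6074 × 31/2177.199 ≈ 0.721.
%ΔQ_1 ≈ ε × %ΔP_2 = 0.721 × (11%) = 7.9%.

7.9%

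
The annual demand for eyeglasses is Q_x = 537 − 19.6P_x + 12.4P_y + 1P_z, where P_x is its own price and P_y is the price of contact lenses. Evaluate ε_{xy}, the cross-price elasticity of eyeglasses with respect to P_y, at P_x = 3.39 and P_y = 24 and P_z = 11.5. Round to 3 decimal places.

0.382

At P_x = 3.39 and P_y = 24 and P_z = 11.5: Q_x = 779.656.
∂Q_x/∂P_y = 12.4.
ε = (∂Q_x/∂P_y)(P_y/Q_x) = 12.4 × (24/779.656) ≈ 0.382.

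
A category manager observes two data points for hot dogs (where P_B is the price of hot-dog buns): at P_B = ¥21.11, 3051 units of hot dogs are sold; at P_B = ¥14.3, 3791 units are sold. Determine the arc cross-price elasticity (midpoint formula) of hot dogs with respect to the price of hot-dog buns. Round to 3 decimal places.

-0.562

ΔQ_A = 3791 − 3051 = 740; ΔP_B = 14.3 − 21.11 = -6.81.
Midpoints: Q̄_A = 3421.0, P̄_B = 17.70.
ε = (ΔQ_A/Q̄_A)/(ΔP_B/P̄_B) = (740/3421.0)/(-6.81/17.70) ≈ -0.562.
ε < 0: hot dogs and hot-dog buns are complements.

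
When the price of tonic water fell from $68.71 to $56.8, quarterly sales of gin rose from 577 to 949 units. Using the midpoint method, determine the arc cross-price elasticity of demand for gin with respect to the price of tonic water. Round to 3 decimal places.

-2.569

ΔQ_A = 949 − 577 = 372; ΔP_B = 56.8 − 68.71 = -11.91.
Midpoints: Q̄_A = 763.0, P̄_B = 62.75.
ε = (ΔQ_A/Q̄_A)/(ΔP_B/P̄_B) = (372/763.0)/(-11.91/62.75) ≈ -2.569.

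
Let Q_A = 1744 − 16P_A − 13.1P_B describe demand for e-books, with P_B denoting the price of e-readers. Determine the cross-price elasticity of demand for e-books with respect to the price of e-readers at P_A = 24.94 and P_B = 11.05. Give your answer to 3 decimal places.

-0.121

At P_A = 24.94 and P_B = 11.05: Q_A = 1200.205.
∂Q_A/∂P_B = -13.1.
ε = (∂Q_A/∂P_B)(P_B/Q_A) = -13.1 × (11.05/1200.205) ≈ -0.121.
Since ε < 0, e-books and e-readers are complements.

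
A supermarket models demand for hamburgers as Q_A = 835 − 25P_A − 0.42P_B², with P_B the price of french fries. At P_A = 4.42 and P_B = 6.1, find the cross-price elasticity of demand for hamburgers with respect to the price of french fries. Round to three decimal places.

At P_A = 4.42 and P_B = 6.1: Q_A = 708.872.
∂Q_A/∂P_B = -0.84P_B = -0.84(6.1) = -5.1240.
ε = (∂Q_A/∂P_B)(P_B/Q_A) = -5.1240 × (6.1/708.872) ≈ -0.044.

-0.044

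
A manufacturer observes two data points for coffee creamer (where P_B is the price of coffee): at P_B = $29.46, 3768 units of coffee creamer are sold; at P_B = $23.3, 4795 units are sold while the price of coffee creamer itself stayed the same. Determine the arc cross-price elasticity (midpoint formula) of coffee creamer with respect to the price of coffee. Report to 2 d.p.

ΔQ_A = 4795 − 3768 = 1027; ΔP_B = 23.3 − 29.46 = -6.16.
Midpoints: Q̄_A = 4281.5, P̄_B = 26.38.
ε = (ΔQ_A/Q̄_A)/(ΔP_B/P̄_B) = (1027/4281.5)/(-6.16/26.38) ≈ -1.03.

-1.03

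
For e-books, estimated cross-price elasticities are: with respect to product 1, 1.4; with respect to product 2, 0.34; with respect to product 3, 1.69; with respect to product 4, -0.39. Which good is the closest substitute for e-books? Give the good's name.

product 3

Substitutes have ε > 0. Among the positive values, 1.69 (product 3) is largest.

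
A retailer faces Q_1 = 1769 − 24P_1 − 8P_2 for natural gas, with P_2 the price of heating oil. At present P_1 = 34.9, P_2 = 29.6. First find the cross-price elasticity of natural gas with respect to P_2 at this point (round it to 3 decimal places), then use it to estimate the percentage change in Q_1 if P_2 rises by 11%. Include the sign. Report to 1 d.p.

-3.8%

At P_1 = 34.9, P_2 = 29.6: Q_1 = 694.6.
∂Q_1/∂P_2 = -8.
ε = (∂Q_1/∂P_2)(P_2/Q_1) = -8.0000 × 29.6/694.6 ≈ -0.341.
%ΔQ_1 ≈ ε × %ΔP_2 = -0.341 × (11%) = -3.8%.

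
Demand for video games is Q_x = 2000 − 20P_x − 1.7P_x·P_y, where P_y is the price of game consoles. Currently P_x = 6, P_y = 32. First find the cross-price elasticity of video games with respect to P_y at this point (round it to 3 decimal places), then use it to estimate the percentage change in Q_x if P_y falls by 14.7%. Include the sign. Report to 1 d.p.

At P_x = 6, P_y = 32: Q_x = 1553.6.
∂Q_x/∂P_y = -1.7P_x = -10.2000.
ε = (∂Q_x/∂P_y)(P_y/Q_x) = -10.2000 × 32/1553.6 ≈ -0.210.
%ΔQ_x ≈ ε × %ΔP_y = -0.210 × (-14.7%) = 3.1%.

3.1%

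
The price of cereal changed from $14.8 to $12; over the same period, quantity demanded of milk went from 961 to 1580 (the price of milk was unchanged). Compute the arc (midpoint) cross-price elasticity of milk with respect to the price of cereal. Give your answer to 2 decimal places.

ΔQ_A = 1580 − 961 = 619; ΔP_B = 12 − 14.8 = -2.8.
Midpoints: Q̄_A = 1270.5, P̄_B = 13.40.
ε = (ΔQ_A/Q̄_A)/(ΔP_B/P̄_B) = (619/1270.5)/(-2.8/13.40) ≈ -2.33.

-2.33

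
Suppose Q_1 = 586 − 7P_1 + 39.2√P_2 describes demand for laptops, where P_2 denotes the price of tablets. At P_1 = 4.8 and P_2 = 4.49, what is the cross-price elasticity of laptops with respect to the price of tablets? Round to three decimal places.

0.065

At P_1 = 4.8 and P_2 = 4.49: Q_1 = 635.463.
∂Q_1/∂P_2 = 39.2/(2√P_2) = 39.2/(2√4.49) = 9.2498.
ε = (∂Q_1/∂P_2)(P_2/Q_1) = 9.2498 × (4.49/635.463) ≈ 0.065.
ε > 0: substitutes.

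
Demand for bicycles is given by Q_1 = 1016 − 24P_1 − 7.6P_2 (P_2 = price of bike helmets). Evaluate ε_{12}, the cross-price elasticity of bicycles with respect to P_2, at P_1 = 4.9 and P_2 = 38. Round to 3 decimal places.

At P_1 = 4.9 and P_2 = 38: Q_1 = 609.6.
∂Q_1/∂P_2 = -7.6.
ε = (∂Q_1/∂P_2)(P_2/Q_1) = -7.6 × (38/609.6) ≈ -0.474.
Since ε < 0, bicycles and bike helmets are complements.

-0.474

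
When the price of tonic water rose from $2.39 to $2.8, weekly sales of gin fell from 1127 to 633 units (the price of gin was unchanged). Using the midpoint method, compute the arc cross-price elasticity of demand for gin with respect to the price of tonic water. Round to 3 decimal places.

ΔQ_A = 633 − 1127 = -494; ΔP_B = 2.8 − 2.39 = 0.41.
Midpoints: Q̄_A = 880.0, P̄_B = 2.59.
ε = (ΔQ_A/Q̄_A)/(ΔP_B/P̄_B) = (-494/880.0)/(0.41/2.59) ≈ -3.553.
ε < 0: gin and tonic water are complements.

-3.553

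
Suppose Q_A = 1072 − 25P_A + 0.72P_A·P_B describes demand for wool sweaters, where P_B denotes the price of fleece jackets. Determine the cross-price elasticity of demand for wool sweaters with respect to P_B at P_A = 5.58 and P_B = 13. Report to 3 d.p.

At P_A = 5.58 and P_B = 13: Q_A = 984.729.
∂Q_A/∂P_B = 0.72P_A = 0.72(5.58) = 4.0176.
ε = (∂Q_A/∂P_B)(P_B/Q_A) = 4.0176 × (13/984.729) ≈ 0.053.
ε > 0: substitutes.

0.053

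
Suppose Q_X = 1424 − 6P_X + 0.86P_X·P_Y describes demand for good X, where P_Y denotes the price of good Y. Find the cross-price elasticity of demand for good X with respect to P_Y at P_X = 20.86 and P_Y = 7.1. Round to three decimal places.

0.089

At P_X = 20.86 and P_Y = 7.1: Q_X = 1426.211.
∂Q_X/∂P_Y = 0.86P_X = 0.86(20.86) = 17.9396.
ε = (∂Q_X/∂P_Y)(P_Y/Q_X) = 17.9396 × (7.1/1426.211) ≈ 0.089.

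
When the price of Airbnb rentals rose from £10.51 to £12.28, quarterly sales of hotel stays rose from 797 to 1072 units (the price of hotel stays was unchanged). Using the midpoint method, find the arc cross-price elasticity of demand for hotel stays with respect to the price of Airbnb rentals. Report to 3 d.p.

ΔQ_A = 1072 − 797 = 275; ΔP_B = 12.28 − 10.51 = 1.77.
Midpoints: Q̄_A = 934.5, P̄_B = 11.39.
ε = (ΔQ_A/Q̄_A)/(ΔP_B/P̄_B) = (275/934.5)/(1.77/11.39) ≈ 1.894.
ε > 0: hotel stays and Airbnb rentals are substitutes.

1.894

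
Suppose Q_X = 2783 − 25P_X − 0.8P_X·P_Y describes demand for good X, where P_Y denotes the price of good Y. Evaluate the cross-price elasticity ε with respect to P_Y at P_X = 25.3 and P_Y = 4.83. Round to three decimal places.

-0.048

At P_X = 25.3 and P_Y = 4.83: Q_X = 2052.741.
∂Q_X/∂P_Y = -0.8P_X = -0.8(25.3) = -20.2400.
ε = (∂Q_X/∂P_Y)(P_Y/Q_X) = -20.2400 × (4.83/2052.741) ≈ -0.048.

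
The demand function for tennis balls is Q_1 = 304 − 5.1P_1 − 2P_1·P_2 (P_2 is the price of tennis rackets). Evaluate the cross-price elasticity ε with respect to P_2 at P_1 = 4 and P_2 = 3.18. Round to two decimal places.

-0.10

At P_1 = 4 and P_2 = 3.18: Q_1 = 258.16.
∂Q_1/∂P_2 = -2P_1 = -2(4) = -8.0000.
ε = (∂Q_1/∂P_2)(P_2/Q_1) = -8.0000 × (3.18/258.16) ≈ -0.10.
ε < 0: complements.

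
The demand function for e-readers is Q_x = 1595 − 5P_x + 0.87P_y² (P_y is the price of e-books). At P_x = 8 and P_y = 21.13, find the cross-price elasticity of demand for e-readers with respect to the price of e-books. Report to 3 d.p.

0.400

At P_x = 8 and P_y = 21.13: Q_x = 1943.435.
∂Q_x/∂P_y = 1.74P_y = 1.74(21.13) = 36.7662.
ε = (∂Q_x/∂P_y)(P_y/Q_x) = 36.7662 × (21.13/1943.435) ≈ 0.400.
ε > 0: substitutes.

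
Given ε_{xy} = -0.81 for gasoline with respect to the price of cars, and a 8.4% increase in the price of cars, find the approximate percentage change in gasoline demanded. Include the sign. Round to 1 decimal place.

%ΔQ ≈ ε × %ΔP of cars = -0.81 × (8.4%) = -6.8%.
Demand for gasoline falls by about 6.8%.

-6.8%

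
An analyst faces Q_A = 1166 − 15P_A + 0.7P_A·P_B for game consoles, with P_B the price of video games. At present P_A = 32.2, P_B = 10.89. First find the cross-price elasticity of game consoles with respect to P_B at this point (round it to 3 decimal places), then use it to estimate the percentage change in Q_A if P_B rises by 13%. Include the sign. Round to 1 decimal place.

3.4%

At P_A = 32.2, P_B = 10.89: Q_A = 928.461.
∂Q_A/∂P_B = 0.7P_A = 22.5400.
ε = (∂Q_A/∂P_B)(P_B/Q_A) = 22.5400 × 10.89/928.461 ≈ 0.264.
%ΔQ_A ≈ ε × %ΔP_B = 0.264 × (13%) = 3.4%.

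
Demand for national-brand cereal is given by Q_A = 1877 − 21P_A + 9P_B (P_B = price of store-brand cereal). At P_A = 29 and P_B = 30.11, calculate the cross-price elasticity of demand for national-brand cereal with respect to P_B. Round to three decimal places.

0.176

At P_A = 29 and P_B = 30.11: Q_A = 1538.99.
∂Q_A/∂P_B = 9.
ε = (∂Q_A/∂P_B)(P_B/Q_A) = 9 × (30.11/1538.99) ≈ 0.176.
Since ε > 0, national-brand cereal and store-brand cereal are substitutes.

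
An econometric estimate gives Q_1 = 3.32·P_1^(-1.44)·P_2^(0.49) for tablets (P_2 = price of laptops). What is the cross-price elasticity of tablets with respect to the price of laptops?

In a log-linear (constant-elasticity) demand function, the coefficient on the exponent of P_2 is the cross-price elasticity.
ε = 0.49. Positive, so tablets and laptops are substitutes.

0.49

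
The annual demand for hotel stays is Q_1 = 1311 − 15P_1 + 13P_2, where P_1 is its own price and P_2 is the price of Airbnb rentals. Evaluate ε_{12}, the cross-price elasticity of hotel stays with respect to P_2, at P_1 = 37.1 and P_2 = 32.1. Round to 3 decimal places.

0.356

At P_1 = 37.1 and P_2 = 32.1: Q_1 = 1171.8.
∂Q_1/∂P_2 = 13.
ε = (∂Q_1/∂P_2)(P_2/Q_1) = 13 × (32.1/1171.8) ≈ 0.356.
Since ε > 0, hotel stays and Airbnb rentals are substitutes.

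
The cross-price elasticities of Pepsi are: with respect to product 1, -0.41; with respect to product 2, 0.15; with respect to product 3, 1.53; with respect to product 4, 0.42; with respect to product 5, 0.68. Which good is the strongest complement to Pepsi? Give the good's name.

product 1

Complements have ε < 0. The most negative value is -0.41 (product 1).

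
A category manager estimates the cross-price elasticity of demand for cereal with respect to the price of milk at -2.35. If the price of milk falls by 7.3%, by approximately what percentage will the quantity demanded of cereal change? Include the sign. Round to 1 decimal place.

%ΔQ ≈ ε × %ΔP of milk = -2.35 × (-7.3%) = 17.2%.

17.2%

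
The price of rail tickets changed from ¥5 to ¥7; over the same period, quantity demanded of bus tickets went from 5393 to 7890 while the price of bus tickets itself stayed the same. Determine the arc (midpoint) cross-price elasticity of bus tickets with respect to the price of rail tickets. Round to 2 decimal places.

ΔQ_A = 7890 − 5393 = 2497; ΔP_B = 7 − 5 = 2.
Midpoints: Q̄_A = 6641.5, P̄_B = 6.00.
ε = (ΔQ_A/Q̄_A)/(ΔP_B/P̄_B) = (2497/6641.5)/(2/6.00) ≈ 1.13.
ε > 0: bus tickets and rail tickets are substitutes.

1.13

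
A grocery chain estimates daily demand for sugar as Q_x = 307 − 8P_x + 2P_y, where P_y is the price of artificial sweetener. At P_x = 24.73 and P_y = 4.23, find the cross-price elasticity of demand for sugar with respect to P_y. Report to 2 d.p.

At P_x = 24.73 and P_y = 4.23: Q_x = 117.62.
∂Q_x/∂P_y = 2.
ε = (∂Q_x/∂P_y)(P_y/Q_x) = 2 × (4.23/117.62) ≈ 0.07.

0.07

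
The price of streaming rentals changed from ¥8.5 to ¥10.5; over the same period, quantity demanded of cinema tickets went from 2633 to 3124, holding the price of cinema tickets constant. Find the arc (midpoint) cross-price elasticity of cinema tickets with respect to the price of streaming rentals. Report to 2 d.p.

0.81

ΔQ_A = 3124 − 2633 = 491; ΔP_B = 10.5 − 8.5 = 2.
Midpoints: Q̄_A = 2878.5, P̄_B = 9.50.
ε = (ΔQ_A/Q̄_A)/(ΔP_B/P̄_B) = (491/2878.5)/(2/9.50) ≈ 0.81.
ε > 0: cinema tickets and streaming rentals are substitutes.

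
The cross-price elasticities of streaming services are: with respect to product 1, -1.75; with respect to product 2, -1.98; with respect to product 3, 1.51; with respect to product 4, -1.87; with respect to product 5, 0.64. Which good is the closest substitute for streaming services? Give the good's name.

Substitutes have ε > 0. Among the positive values, 1.51 (product 3) is largest.

product 3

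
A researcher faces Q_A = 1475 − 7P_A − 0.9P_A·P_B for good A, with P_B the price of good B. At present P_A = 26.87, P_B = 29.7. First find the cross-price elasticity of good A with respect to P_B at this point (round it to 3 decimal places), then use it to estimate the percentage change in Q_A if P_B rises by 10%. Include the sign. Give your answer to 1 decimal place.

At P_A = 26.87, P_B = 29.7: Q_A = 568.675.
∂Q_A/∂P_B = -0.9P_A = -24.1830.
ε = (∂Q_A/∂P_B)(P_B/Q_A) = -24.1830 × 29.7/568.675 ≈ -1.263.
%ΔQ_A ≈ ε × %ΔP_B = -1.263 × (10%) = -12.6%.

-12.6%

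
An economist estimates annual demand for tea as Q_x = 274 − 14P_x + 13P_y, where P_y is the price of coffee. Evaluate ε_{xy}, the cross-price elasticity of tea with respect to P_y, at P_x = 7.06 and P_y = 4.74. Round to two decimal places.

At P_x = 7.06 and P_y = 4.74: Q_x = 236.78.
∂Q_x/∂P_y = 13.
ε = (∂Q_x/∂P_y)(P_y/Q_x) = 13 × (4.74/236.78) ≈ 0.26.

0.26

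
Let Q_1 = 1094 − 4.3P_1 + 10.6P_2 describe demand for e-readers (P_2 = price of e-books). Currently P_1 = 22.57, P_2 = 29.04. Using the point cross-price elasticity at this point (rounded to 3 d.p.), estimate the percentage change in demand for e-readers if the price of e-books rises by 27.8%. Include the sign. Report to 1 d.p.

6.6%

At P_1 = 22.57, P_2 = 29.04: Q_1 = 1304.773.
∂Q_1/∂P_2 = 10.6.
ε = (∂Q_1/∂P_2)(P_2/Q_1) = 10.6000 × 29.04/1304.773 ≈ 0.236.
%ΔQ_1 ≈ ε × %ΔP_2 = 0.236 × (27.8%) = 6.6%.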